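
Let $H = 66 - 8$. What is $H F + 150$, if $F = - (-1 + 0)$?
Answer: $208$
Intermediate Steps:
$H = 58$ ($H = 66 - 8 = 58$)
$F = 1$ ($F = \left(-1\right) \left(-1\right) = 1$)
$H F + 150 = 58 \cdot 1 + 150 = 58 + 150 = 208$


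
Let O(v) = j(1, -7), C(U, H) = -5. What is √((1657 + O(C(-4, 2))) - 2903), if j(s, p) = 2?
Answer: 2*I*√311 ≈ 35.27*I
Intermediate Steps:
O(v) = 2
√((1657 + O(C(-4, 2))) - 2903) = √((1657 + 2) - 2903) = √(1659 - 2903) = √(-1244) = 2*I*√311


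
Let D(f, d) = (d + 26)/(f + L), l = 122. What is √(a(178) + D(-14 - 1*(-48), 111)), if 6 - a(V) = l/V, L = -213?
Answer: √1154583294/15931 ≈ 2.1329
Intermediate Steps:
D(f, d) = (26 + d)/(-213 + f) (D(f, d) = (d + 26)/(f - 213) = (26 + d)/(-213 + f))
a(V) = 6 - 122/V
√(a(178) + D(-14 - 1*(-48), 111)) = √((6 - 122/178) + (26 + 111)/(-213 + (-14 - 1*(-48)))) = √((6 - 122*1/178) + 137/(-213 + (-14 + 48))) = √((6 - 61/89) + 137/(-213 + 34)) = √(473/89 + 137/(-179)) = √(473/89 - 1/179*137) = √(473/89 - 137/179) = √(72474/15931) = √1154583294/15931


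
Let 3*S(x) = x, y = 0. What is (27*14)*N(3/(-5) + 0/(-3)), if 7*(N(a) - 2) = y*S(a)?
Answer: 756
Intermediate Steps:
S(x) = x/3
N(a) = 2 (N(a) = 2 + (0*(a/3))/7 = 2 + (1/7)*0 = 2 + 0 = 2)
(27*14)*N(3/(-5) + 0/(-3)) = (27*14)*2 = 378*2 = 756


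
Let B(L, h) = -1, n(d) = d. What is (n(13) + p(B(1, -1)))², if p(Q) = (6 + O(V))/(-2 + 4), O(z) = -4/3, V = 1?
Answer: 2116/9 ≈ 235.11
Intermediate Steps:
O(z) = -4/3 (O(z) = -4*⅓ = -4/3)
p(Q) = 7/3 (p(Q) = (6 - 4/3)/(-2 + 4) = (14/3)/2 = (14/3)*(½) = 7/3)
(n(13) + p(B(1, -1)))² = (13 + 7/3)² = (46/3)² = 2116/9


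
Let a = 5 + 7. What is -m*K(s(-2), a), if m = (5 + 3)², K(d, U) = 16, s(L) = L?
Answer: -1024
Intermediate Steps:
a = 12
m = 64 (m = 8² = 64)
-m*K(s(-2), a) = -64*16 = -1*1024 = -1024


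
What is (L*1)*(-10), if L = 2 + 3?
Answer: -50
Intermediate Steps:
L = 5
(L*1)*(-10) = (5*1)*(-10) = 5*(-10) = -50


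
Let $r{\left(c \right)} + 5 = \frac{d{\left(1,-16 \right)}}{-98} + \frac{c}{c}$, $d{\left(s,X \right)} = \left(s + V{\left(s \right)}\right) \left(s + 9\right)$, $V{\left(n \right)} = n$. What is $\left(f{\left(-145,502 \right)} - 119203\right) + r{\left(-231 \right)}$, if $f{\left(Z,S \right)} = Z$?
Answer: $- \frac{5848258}{49} \approx -1.1935 \cdot 10^{5}$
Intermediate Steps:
$d{\left(s,X \right)} = 2 s \left(9 + s\right)$ ($d{\left(s,X \right)} = \left(s + s\right) \left(s + 9\right) = 2 s \left(9 + s\right)$)
$r{\left(c \right)} = - \frac{206}{49}$ ($r{\left(c \right)} = -5 + \left(\frac{2 \cdot 1 \left(9 + 1\right)}{-98} + \frac{c}{c}\right) = -5 + \left(2 \cdot 1 \cdot 10 \left(- \frac{1}{98}\right) + 1\right) = -5 + \left(20 \left(- \frac{1}{98}\right) + 1\right) = -5 + \left(- \frac{10}{49} + 1\right) = -5 + \frac{39}{49} = - \frac{206}{49}$)
$\left(f{\left(-145,502 \right)} - 119203\right) + r{\left(-231 \right)} = \left(-145 - 119203\right) - \frac{206}{49} = -119348 - \frac{206}{49} = - \frac{5848258}{49}$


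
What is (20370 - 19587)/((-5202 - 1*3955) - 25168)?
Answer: -783/34325 ≈ -0.022811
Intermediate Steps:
(20370 - 19587)/((-5202 - 1*3955) - 25168) = 783/((-5202 - 3955) - 25168) = 783/(-9157 - 25168) = 783/(-34325) = 783*(-1/34325) = -783/34325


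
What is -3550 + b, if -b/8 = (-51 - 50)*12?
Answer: 6146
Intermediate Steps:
b = 9696 (b = -8*(-51 - 50)*12 = -(-808)*12 = -8*(-1212) = 9696)
-3550 + b = -3550 + 9696 = 6146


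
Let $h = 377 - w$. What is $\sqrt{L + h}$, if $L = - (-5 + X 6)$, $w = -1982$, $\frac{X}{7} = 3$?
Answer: $\sqrt{2238} \approx 47.307$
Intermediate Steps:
$X = 21$ ($X = 7 \cdot 3 = 21$)
$h = 2359$ ($h = 377 - -1982 = 377 + 1982 = 2359$)
$L = -121$ ($L = - (-5 + 21 \cdot 6) = - (-5 + 126) = \left(-1\right) 121 = -121$)
$\sqrt{L + h} = \sqrt{-121 + 2359} = \sqrt{2238}$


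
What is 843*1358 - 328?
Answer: 1144466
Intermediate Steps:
843*1358 - 328 = 1144794 - 328 = 1144466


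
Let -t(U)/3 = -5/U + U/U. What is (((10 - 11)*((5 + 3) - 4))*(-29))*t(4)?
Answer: 87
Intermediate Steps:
t(U) = -3 + 15/U (t(U) = -3*(-5/U + U/U) = -3*(-5/U + 1) = -3*(1 - 5/U) = -3 + 15/U)
(((10 - 11)*((5 + 3) - 4))*(-29))*t(4) = (((10 - 11)*((5 + 3) - 4))*(-29))*(-3 + 15/4) = (-(8 - 4)*(-29))*(-3 + 15*(¼)) = (-1*4*(-29))*(-3 + 15/4) = -4*(-29)*(¾) = 116*(¾) = 87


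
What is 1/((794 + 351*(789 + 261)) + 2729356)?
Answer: 1/3098700 ≈ 3.2272e-7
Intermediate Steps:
1/((794 + 351*(789 + 261)) + 2729356) = 1/((794 + 351*1050) + 2729356) = 1/((794 + 368550) + 2729356) = 1/(369344 + 2729356) = 1/3098700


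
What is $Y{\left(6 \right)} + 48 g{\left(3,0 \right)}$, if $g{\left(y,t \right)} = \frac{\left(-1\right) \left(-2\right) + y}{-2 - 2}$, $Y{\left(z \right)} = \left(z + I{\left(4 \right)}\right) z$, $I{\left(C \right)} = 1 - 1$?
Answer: $-24$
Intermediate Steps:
$I{\left(C \right)} = 0$ ($I{\left(C \right)} = 1 - 1 = 0$)
$Y{\left(z \right)} = z^{2}$ ($Y{\left(z \right)} = \left(z + 0\right) z = z z = z^{2}$)
$g{\left(y,t \right)} = - \frac{1}{2} - \frac{y}{4}$ ($g{\left(y,t \right)} = \frac{2 + y}{-4} = \left(2 + y\right) \left(- \frac{1}{4}\right) = - \frac{1}{2} - \frac{y}{4}$)
$Y{\left(6 \right)} + 48 g{\left(3,0 \right)} = 6^{2} + 48 \left(- \frac{1}{2} - \frac{3}{4}\right) = 36 + 48 \left(- \frac{1}{2} - \frac{3}{4}\right) = 36 + 48 \left(- \frac{5}{4}\right) = 36 - 60 = -24$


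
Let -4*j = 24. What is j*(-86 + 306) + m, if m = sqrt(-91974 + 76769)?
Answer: -1320 + I*sqrt(15205) ≈ -1320.0 + 123.31*I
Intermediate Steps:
j = -6 (j = -1/4*24 = -6)
m = I*sqrt(15205) (m = sqrt(-15205) = I*sqrt(15205) ≈ 123.31*I)
j*(-86 + 306) + m = -6*(-86 + 306) + I*sqrt(15205) = -6*220 + I*sqrt(15205) = -1320 + I*sqrt(15205)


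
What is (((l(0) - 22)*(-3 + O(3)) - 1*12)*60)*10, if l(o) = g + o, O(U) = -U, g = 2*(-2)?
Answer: 86400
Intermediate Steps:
g = -4
l(o) = -4 + o
(((l(0) - 22)*(-3 + O(3)) - 1*12)*60)*10 = ((((-4 + 0) - 22)*(-3 - 1*3) - 1*12)*60)*10 = (((-4 - 22)*(-3 - 3) - 12)*60)*10 = ((-26*(-6) - 12)*60)*10 = ((156 - 12)*60)*10 = (144*60)*10 = 8640*10 = 86400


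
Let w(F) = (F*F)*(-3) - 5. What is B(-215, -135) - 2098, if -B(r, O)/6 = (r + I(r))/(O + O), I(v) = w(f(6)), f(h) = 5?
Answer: -18941/9 ≈ -2104.6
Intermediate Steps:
w(F) = -5 - 3*F² (w(F) = F²*(-3) - 5 = -3*F² - 5 = -5 - 3*F²)
I(v) = -80 (I(v) = -5 - 3*5² = -5 - 3*25 = -5 - 75 = -80)
B(r, O) = -3*(-80 + r)/O (B(r, O) = -6*(r - 80)/(O + O) = -6*(-80 + r)/(2*O) = -6*(-80 + r)*1/(2*O) = -3*(-80 + r)/O)
B(-215, -135) - 2098 = 3*(80 - 1*(-215))/(-135) - 2098 = 3*(-1/135)*(80 + 215) - 2098 = 3*(-1/135)*295 - 2098 = -59/9 - 2098 = -18941/9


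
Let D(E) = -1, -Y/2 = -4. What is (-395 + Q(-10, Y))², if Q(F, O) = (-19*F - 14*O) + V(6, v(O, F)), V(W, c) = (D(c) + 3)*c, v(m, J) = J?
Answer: 113569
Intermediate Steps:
Y = 8 (Y = -2*(-4) = 8)
V(W, c) = 2*c (V(W, c) = (-1 + 3)*c = 2*c)
Q(F, O) = -17*F - 14*O (Q(F, O) = (-19*F - 14*O) + 2*F = -17*F - 14*O)
(-395 + Q(-10, Y))² = (-395 + (-17*(-10) - 14*8))² = (-395 + (170 - 112))² = (-395 + 58)² = (-337)² = 113569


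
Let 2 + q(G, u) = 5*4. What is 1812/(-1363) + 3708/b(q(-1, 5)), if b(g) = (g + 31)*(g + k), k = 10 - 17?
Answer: 4077336/734657 ≈ 5.5500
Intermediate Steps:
q(G, u) = 18 (q(G, u) = -2 + 5*4 = -2 + 20 = 18)
k = -7
b(g) = (-7 + g)*(31 + g) (b(g) = (g + 31)*(g - 7) = (31 + g)*(-7 + g) = (-7 + g)*(31 + g))
1812/(-1363) + 3708/b(q(-1, 5)) = 1812/(-1363) + 3708/(-217 + 18² + 24*18) = 1812*(-1/1363) + 3708/(-217 + 324 + 432) = -1812/1363 + 3708/539 = 4077336/734657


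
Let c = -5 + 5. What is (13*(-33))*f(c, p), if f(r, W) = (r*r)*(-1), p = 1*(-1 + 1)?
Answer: 0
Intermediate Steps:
p = 0 (p = 1*0 = 0)
c = 0
f(r, W) = -r**2 (f(r, W) = r**2*(-1) = -r**2)
(13*(-33))*f(c, p) = (13*(-33))*(-1*0**2) = -(-429)*0 = -429*0 = 0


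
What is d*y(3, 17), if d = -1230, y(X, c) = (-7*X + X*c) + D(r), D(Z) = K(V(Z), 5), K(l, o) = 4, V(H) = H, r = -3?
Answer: -41820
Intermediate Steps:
D(Z) = 4
y(X, c) = 4 - 7*X + X*c (y(X, c) = (-7*X + X*c) + 4 = 4 - 7*X + X*c)
d*y(3, 17) = -1230*(4 - 7*3 + 3*17) = -1230*(4 - 21 + 51) = -1230*34 = -41820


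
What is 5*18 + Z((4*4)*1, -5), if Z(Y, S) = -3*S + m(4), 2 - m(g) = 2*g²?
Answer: 75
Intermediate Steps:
m(g) = 2 - 2*g²
Z(Y, S) = -30 - 3*S (Z(Y, S) = -3*S + (2 - 2*4²) = -3*S + (2 - 2*16) = -3*S + (2 - 32) = -3*S - 30 = -30 - 3*S)
5*18 + Z((4*4)*1, -5) = 5*18 + (-30 - 3*(-5)) = 90 + (-30 + 15) = 90 - 15 = 75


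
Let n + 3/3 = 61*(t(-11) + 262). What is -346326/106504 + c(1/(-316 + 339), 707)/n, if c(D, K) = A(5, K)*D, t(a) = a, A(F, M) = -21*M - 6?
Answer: -30883419573/9375813380 ≈ -3.2939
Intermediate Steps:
A(F, M) = -6 - 21*M
c(D, K) = D*(-6 - 21*K) (c(D, K) = (-6 - 21*K)*D = D*(-6 - 21*K))
n = 15310 (n = -1 + 61*(-11 + 262) = -1 + 61*251 = -1 + 15311 = 15310)
-346326/106504 + c(1/(-316 + 339), 707)/n = -346326/106504 - 3*(2 + 7*707)/(-316 + 339)/15310 = -346326*1/106504 - 3*(2 + 4949)/23*(1/15310) = -173163/53252 - 3*1/23*4951*(1/15310) = -173163/53252 - 14853/23*1/15310 = -173163/53252 - 14853/352130 = -30883419573/9375813380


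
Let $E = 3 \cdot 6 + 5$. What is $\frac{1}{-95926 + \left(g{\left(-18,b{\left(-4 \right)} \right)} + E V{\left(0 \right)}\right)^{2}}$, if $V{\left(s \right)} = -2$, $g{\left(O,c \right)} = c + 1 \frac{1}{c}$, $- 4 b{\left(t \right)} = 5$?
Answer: $- \frac{400}{37446879} \approx -1.0682 \cdot 10^{-5}$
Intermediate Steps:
$b{\left(t \right)} = - \frac{5}{4}$ ($b{\left(t \right)} = \left(- \frac{1}{4}\right) 5 = - \frac{5}{4}$)
$g{\left(O,c \right)} = c + \frac{1}{c}$
$E = 23$ ($E = 18 + 5 = 23$)
$\frac{1}{-95926 + \left(g{\left(-18,b{\left(-4 \right)} \right)} + E V{\left(0 \right)}\right)^{2}} = \frac{1}{-95926 + \left(\left(- \frac{5}{4} + \frac{1}{- \frac{5}{4}}\right) + 23 \left(-2\right)\right)^{2}} = \frac{1}{-95926 + \left(\left(- \frac{5}{4} - \frac{4}{5}\right) - 46\right)^{2}} = \frac{1}{-95926 + \left(- \frac{41}{20} - 46\right)^{2}} = \frac{1}{-95926 + \left(- \frac{961}{20}\right)^{2}} = \frac{1}{-95926 + \frac{923521}{400}} = \frac{1}{- \frac{37446879}{400}} = - \frac{400}{37446879}$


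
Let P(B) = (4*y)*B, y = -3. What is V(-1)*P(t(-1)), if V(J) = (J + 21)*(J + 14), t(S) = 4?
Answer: -12480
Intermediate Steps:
V(J) = (14 + J)*(21 + J) (V(J) = (21 + J)*(14 + J) = (14 + J)*(21 + J))
P(B) = -12*B (P(B) = (4*(-3))*B = -12*B)
V(-1)*P(t(-1)) = (294 + (-1)² + 35*(-1))*(-12*4) = (294 + 1 - 35)*(-48) = 260*(-48) = -12480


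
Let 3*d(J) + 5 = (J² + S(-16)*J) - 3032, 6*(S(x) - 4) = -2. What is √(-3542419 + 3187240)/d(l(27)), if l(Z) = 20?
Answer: -9*I*√355179/7691 ≈ -0.6974*I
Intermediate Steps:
S(x) = 11/3 (S(x) = 4 + (⅙)*(-2) = 4 - ⅓ = 11/3)
d(J) = -3037/3 + J²/3 + 11*J/9 (d(J) = -5/3 + ((J² + 11*J/3) - 3032)/3 = -5/3 + (-3032 + J² + 11*J/3)/3 = -5/3 + (-3032/3 + J²/3 + 11*J/9) = -3037/3 + J²/3 + 11*J/9)
√(-3542419 + 3187240)/d(l(27)) = √(-3542419 + 3187240)/(-3037/3 + (⅓)*20² + (11/9)*20) = √(-355179)/(-3037/3 + (⅓)*400 + 220/9) = (I*√355179)/(-3037/3 + 400/3 + 220/9) = (I*√355179)/(-7691/9) = (I*√355179)*(-9/7691) = -9*I*√355179/7691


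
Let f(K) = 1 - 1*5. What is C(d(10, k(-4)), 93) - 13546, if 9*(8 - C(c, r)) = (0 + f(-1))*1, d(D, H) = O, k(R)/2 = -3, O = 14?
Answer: -121838/9 ≈ -13538.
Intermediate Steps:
f(K) = -4 (f(K) = 1 - 5 = -4)
k(R) = -6 (k(R) = 2*(-3) = -6)
d(D, H) = 14
C(c, r) = 76/9 (C(c, r) = 8 - (0 - 4)/9 = 8 - (-4)/9 = 8 - ⅑*(-4) = 8 + 4/9 = 76/9)
C(d(10, k(-4)), 93) - 13546 = 76/9 - 13546 = -121838/9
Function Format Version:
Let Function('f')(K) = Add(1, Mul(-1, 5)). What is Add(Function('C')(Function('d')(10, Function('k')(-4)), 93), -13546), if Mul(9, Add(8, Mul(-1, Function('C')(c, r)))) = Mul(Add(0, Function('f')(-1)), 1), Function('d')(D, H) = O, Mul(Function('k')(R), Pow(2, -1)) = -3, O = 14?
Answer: Rational(-121838, 9) ≈ -13538.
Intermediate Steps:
Function('f')(K) = -4 (Function('f')(K) = Add(1, -5) = -4)
Function('k')(R) = -6 (Function('k')(R) = Mul(2, -3) = -6)
Function('d')(D, H) = 14
Function('C')(c, r) = Rational(76, 9) (Function('C')(c, r) = Add(8, Mul(Rational(-1, 9), Mul(Add(0, -4), 1))) = Add(8, Mul(Rational(-1, 9), Mul(-4, 1))) = Add(8, Mul(Rational(-1, 9), -4)) = Add(8, Rational(4, 9)) = Rational(76, 9))
Add(Function('C')(Function('d')(10, Function('k')(-4)), 93), -13546) = Add(Rational(76, 9), -13546) = Rational(-121838, 9)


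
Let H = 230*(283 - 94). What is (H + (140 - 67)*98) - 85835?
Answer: -35211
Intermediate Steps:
H = 43470 (H = 230*189 = 43470)
(H + (140 - 67)*98) - 85835 = (43470 + (140 - 67)*98) - 85835 = (43470 + 73*98) - 85835 = (43470 + 7154) - 85835 = 50624 - 85835 = -35211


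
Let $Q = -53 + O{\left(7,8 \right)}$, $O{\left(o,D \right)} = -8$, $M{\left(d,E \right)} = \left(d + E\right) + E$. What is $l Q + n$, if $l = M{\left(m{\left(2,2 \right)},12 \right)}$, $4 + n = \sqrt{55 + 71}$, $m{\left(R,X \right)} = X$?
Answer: $-1590 + 3 \sqrt{14} \approx -1578.8$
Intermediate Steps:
$M{\left(d,E \right)} = d + 2 E$ ($M{\left(d,E \right)} = \left(E + d\right) + E = d + 2 E$)
$n = -4 + 3 \sqrt{14}$ ($n = -4 + \sqrt{55 + 71} = -4 + \sqrt{126} = -4 + 3 \sqrt{14} \approx 7.225$)
$l = 26$ ($l = 2 + 2 \cdot 12 = 2 + 24 = 26$)
$Q = -61$ ($Q = -53 - 8 = -61$)
$l Q + n = 26 \left(-61\right) - \left(4 - 3 \sqrt{14}\right) = -1586 - \left(4 - 3 \sqrt{14}\right) = -1590 + 3 \sqrt{14}$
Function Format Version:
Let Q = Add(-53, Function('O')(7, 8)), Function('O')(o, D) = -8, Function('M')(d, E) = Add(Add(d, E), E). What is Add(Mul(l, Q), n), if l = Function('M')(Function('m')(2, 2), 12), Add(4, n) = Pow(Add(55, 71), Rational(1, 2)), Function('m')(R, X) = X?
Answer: Add(-1590, Mul(3, Pow(14, Rational(1, 2)))) ≈ -1578.8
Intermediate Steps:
Function('M')(d, E) = Add(d, Mul(2, E)) (Function('M')(d, E) = Add(Add(E, d), E) = Add(d, Mul(2, E)))
n = Add(-4, Mul(3, Pow(14, Rational(1, 2)))) (n = Add(-4, Pow(Add(55, 71), Rational(1, 2))) = Add(-4, Pow(126, Rational(1, 2))) = Add(-4, Mul(3, Pow(14, Rational(1, 2)))) ≈ 7.2250)
l = 26 (l = Add(2, Mul(2, 12)) = Add(2, 24) = 26)
Q = -61 (Q = Add(-53, -8) = -61)
Add(Mul(l, Q), n) = Add(Mul(26, -61), Add(-4, Mul(3, Pow(14, Rational(1, 2))))) = Add(-1586, Add(-4, Mul(3, Pow(14, Rational(1, 2))))) = Add(-1590, Mul(3, Pow(14, Rational(1, 2))))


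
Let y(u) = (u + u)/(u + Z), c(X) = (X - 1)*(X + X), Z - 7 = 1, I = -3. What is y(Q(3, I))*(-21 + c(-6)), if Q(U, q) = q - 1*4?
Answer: -882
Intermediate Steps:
Z = 8 (Z = 7 + 1 = 8)
Q(U, q) = -4 + q (Q(U, q) = q - 4 = -4 + q)
c(X) = 2*X*(-1 + X) (c(X) = (-1 + X)*(2*X) = 2*X*(-1 + X))
y(u) = 2*u/(8 + u) (y(u) = (u + u)/(u + 8) = (2*u)/(8 + u) = 2*u/(8 + u))
y(Q(3, I))*(-21 + c(-6)) = (2*(-4 - 3)/(8 + (-4 - 3)))*(-21 + 2*(-6)*(-1 - 6)) = (2*(-7)/(8 - 7))*(-21 + 2*(-6)*(-7)) = (2*(-7)/1)*(-21 + 84) = (2*(-7)*1)*63 = -14*63 = -882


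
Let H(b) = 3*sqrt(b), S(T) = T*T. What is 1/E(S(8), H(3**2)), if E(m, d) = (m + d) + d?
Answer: 1/82 ≈ 0.012195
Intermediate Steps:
S(T) = T**2
E(m, d) = m + 2*d (E(m, d) = (d + m) + d = m + 2*d)
1/E(S(8), H(3**2)) = 1/(8**2 + 2*(3*sqrt(3**2))) = 1/(64 + 2*(3*sqrt(9))) = 1/(64 + 2*(3*3)) = 1/(64 + 2*9) = 1/(64 + 18) = 1/82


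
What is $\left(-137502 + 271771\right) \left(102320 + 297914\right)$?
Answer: $53739018946$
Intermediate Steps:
$\left(-137502 + 271771\right) \left(102320 + 297914\right) = 134269 \cdot 400234 = 53739018946$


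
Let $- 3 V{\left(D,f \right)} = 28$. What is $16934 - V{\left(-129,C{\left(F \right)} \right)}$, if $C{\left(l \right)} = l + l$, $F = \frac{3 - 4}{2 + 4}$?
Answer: $\frac{50830}{3} \approx 16943.0$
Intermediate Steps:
$F = - \frac{1}{6} \approx -0.16667$
$C{\left(l \right)} = 2 l$
$V{\left(D,f \right)} = - \frac{28}{3}$ ($V{\left(D,f \right)} = \left(- \frac{1}{3}\right) 28 = - \frac{28}{3}$)
$16934 - V{\left(-129,C{\left(F \right)} \right)} = 16934 - - \frac{28}{3} = 16934 + \frac{28}{3} = \frac{50830}{3}$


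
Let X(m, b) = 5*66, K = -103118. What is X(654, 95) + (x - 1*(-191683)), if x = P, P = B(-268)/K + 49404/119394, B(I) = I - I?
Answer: 3820874921/19899 ≈ 1.9201e+5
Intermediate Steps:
B(I) = 0
P = 8234/19899 (P = 0/(-103118) + 49404/119394 = 0*(-1/103118) + 49404*(1/119394) = 0 + 8234/19899 = 8234/19899 ≈ 0.41379)
X(m, b) = 330
x = 8234/19899 ≈ 0.41379
X(654, 95) + (x - 1*(-191683)) = 330 + (8234/19899 - 1*(-191683)) = 330 + (8234/19899 + 191683) = 330 + 3814308251/19899 = 3820874921/19899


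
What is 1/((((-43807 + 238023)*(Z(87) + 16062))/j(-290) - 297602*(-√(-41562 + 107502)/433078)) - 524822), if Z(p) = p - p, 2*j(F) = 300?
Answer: 99013387229761109675/2007182284177388830845868184 - 20138262336875*√16485/6021546852532166492537604552 ≈ 4.9329e-8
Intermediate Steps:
j(F) = 150 (j(F) = (½)*300 = 150)
Z(p) = 0
1/((((-43807 + 238023)*(Z(87) + 16062))/j(-290) - 297602*(-√(-41562 + 107502)/433078)) - 524822) = 1/((((-43807 + 238023)*(0 + 16062))/150 - 297602*(-√(-41562 + 107502)/433078)) - 524822) = 1/(((194216*16062)*(1/150) - 297602*(-√16485/216539)) - 524822) = 1/((3119497392*(1/150) - 297602*(-√16485/216539)) - 524822) = 1/((519916232/25 - 297602*(-√16485/216539)) - 524822) = 1/((519916232/25 - (-297602)*√16485/216539) - 524822) = 1/((519916232/25 + 297602*√16485/216539) - 524822) = 1/(506795682/25 + 297602*√16485/216539)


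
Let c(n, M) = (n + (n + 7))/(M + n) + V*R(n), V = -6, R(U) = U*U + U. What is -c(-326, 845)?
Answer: 109976315/173 ≈ 6.3570e+5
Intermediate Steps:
R(U) = U + U² (R(U) = U² + U = U + U²)
c(n, M) = (7 + 2*n)/(M + n) - 6*n*(1 + n) (c(n, M) = (n + (n + 7))/(M + n) - 6*n*(1 + n) = (n + (7 + n))/(M + n) - 6*n*(1 + n) = (7 + 2*n)/(M + n) - 6*n*(1 + n))
-c(-326, 845) = -(7 + 2*(-326) - 6*(-326)²*(1 - 326) - 6*845*(-326)*(1 - 326))/(845 - 326) = -(7 - 652 - 6*106276*(-325) - 6*845*(-326)*(-325))/519 = -(7 - 652 + 207238200 - 537166500)/519 = -(-329928945)/519 = -1*(-109976315/173) = 109976315/173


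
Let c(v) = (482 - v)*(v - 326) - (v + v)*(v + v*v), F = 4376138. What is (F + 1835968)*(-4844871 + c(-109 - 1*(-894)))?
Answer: -6048663304478688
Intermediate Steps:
c(v) = (-326 + v)*(482 - v) - 2*v*(v + v²) (c(v) = (482 - v)*(-326 + v) - 2*v*(v + v²) = (-326 + v)*(482 - v) - 2*v*(v + v²))
(F + 1835968)*(-4844871 + c(-109 - 1*(-894))) = (4376138 + 1835968)*(-4844871 + (-157132 - 3*(-109 - 1*(-894))² - 2*(-109 - 1*(-894))³ + 808*(-109 - 1*(-894)))) = 6212106*(-4844871 + (-157132 - 3*(-109 + 894)² - 2*(-109 + 894)³ + 808*(-109 + 894))) = 6212106*(-4844871 + (-157132 - 3*785² - 2*785³ + 808*785)) = 6212106*(-4844871 + (-157132 - 3*616225 - 2*483736625 + 634280)) = 6212106*(-4844871 + (-157132 - 1848675 - 967473250 + 634280)) = 6212106*(-4844871 - 968844777) = 6212106*(-973689648) = -6048663304478688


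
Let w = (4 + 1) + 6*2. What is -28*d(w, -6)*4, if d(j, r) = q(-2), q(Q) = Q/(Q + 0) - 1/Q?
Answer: -168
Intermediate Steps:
w = 17 (w = 5 + 12 = 17)
q(Q) = 1 - 1/Q (q(Q) = Q/Q - 1/Q = 1 - 1/Q)
d(j, r) = 3/2 (d(j, r) = (-1 - 2)/(-2) = -1/2*(-3) = 3/2)
-28*d(w, -6)*4 = -28*3/2*4 = -42*4 = -168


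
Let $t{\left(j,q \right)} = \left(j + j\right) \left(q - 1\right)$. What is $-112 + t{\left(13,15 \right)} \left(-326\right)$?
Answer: $-118776$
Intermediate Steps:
$t{\left(j,q \right)} = 2 j \left(-1 + q\right)$
$-112 + t{\left(13,15 \right)} \left(-326\right) = -112 + 2 \cdot 13 \left(-1 + 15\right) \left(-326\right) = -112 + 2 \cdot 13 \cdot 14 \left(-326\right) = -112 + 364 \left(-326\right) = -112 - 118664 = -118776$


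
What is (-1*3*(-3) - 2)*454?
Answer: 3178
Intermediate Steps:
(-1*3*(-3) - 2)*454 = (-3*(-3) - 2)*454 = (9 - 2)*454 = 7*454 = 3178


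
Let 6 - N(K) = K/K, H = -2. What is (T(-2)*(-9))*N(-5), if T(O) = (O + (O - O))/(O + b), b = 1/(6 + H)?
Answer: -360/7 ≈ -51.429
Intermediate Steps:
N(K) = 5 (N(K) = 6 - K/K = 6 - 1*1 = 6 - 1 = 5)
b = ¼ (b = 1/(6 - 2) = 1/4 = ¼ ≈ 0.25000)
T(O) = O/(¼ + O) (T(O) = (O + (O - O))/(O + ¼) = (O + 0)/(¼ + O) = O/(¼ + O))
(T(-2)*(-9))*N(-5) = ((4*(-2)/(1 + 4*(-2)))*(-9))*5 = ((4*(-2)/(1 - 8))*(-9))*5 = ((4*(-2)/(-7))*(-9))*5 = ((4*(-2)*(-⅐))*(-9))*5 = ((8/7)*(-9))*5 = -72/7*5 = -360/7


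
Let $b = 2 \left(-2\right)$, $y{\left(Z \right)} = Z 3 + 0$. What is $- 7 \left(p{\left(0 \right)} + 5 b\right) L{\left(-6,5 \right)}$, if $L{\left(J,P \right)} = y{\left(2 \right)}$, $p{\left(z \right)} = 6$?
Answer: $588$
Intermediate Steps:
$y{\left(Z \right)} = 3 Z$ ($y{\left(Z \right)} = 3 Z + 0 = 3 Z$)
$L{\left(J,P \right)} = 6$ ($L{\left(J,P \right)} = 3 \cdot 2 = 6$)
$b = -4$
$- 7 \left(p{\left(0 \right)} + 5 b\right) L{\left(-6,5 \right)} = - 7 \left(6 + 5 \left(-4\right)\right) 6 = - 7 \left(6 - 20\right) 6 = \left(-7\right) \left(-14\right) 6 = 98 \cdot 6 = 588$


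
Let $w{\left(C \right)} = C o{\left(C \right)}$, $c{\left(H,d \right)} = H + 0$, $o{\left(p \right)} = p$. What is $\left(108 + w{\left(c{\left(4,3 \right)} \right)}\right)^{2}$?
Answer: $15376$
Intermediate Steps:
$c{\left(H,d \right)} = H$
$w{\left(C \right)} = C^{2}$ ($w{\left(C \right)} = C C = C^{2}$)
$\left(108 + w{\left(c{\left(4,3 \right)} \right)}\right)^{2} = \left(108 + 4^{2}\right)^{2} = \left(108 + 16\right)^{2} = 124^{2} = 15376$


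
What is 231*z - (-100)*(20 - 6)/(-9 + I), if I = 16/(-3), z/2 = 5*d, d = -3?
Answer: -302190/43 ≈ -7027.7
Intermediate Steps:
z = -30 (z = 2*(5*(-3)) = 2*(-15) = -30)
I = -16/3 (I = 16*(-⅓) = -16/3 ≈ -5.3333)
231*z - (-100)*(20 - 6)/(-9 + I) = 231*(-30) - (-100)*(20 - 6)/(-9 - 16/3) = -6930 - (-100)*14/(-43/3) = -6930 - (-100)*14*(-3/43) = -6930 - (-100)*(-42)/43 = -6930 - 1*4200/43 = -6930 - 4200/43 = -302190/43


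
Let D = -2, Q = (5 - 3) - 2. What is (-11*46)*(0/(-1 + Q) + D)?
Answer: 1012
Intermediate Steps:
Q = 0 (Q = 2 - 2 = 0)
(-11*46)*(0/(-1 + Q) + D) = (-11*46)*(0/(-1 + 0) - 2) = -506*(0/(-1) - 2) = -506*(-1*0 - 2) = -506*(0 - 2) = -506*(-2) = 1012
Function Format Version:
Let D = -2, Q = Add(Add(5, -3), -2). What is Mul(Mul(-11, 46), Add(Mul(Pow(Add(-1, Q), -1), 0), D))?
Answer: 1012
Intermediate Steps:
Q = 0 (Q = Add(2, -2) = 0)
Mul(Mul(-11, 46), Add(Mul(Pow(Add(-1, Q), -1), 0), D)) = Mul(Mul(-11, 46), Add(Mul(Pow(Add(-1, 0), -1), 0), -2)) = Mul(-506, Add(Mul(Pow(-1, -1), 0), -2)) = Mul(-506, Add(Mul(-1, 0), -2)) = Mul(-506, Add(0, -2)) = Mul(-506, -2) = 1012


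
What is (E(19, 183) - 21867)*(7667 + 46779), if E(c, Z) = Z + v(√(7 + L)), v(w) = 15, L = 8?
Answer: -1179790374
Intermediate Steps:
E(c, Z) = 15 + Z (E(c, Z) = Z + 15 = 15 + Z)
(E(19, 183) - 21867)*(7667 + 46779) = ((15 + 183) - 21867)*(7667 + 46779) = (198 - 21867)*54446 = -21669*54446 = -1179790374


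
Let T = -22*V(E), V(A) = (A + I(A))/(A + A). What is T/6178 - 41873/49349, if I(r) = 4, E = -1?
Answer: -257062877/304878122 ≈ -0.84317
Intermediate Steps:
V(A) = (4 + A)/(2*A) (V(A) = (A + 4)/(A + A) = (4 + A)/((2*A)) = (4 + A)*(1/(2*A)) = (4 + A)/(2*A))
T = 33 (T = -11*(4 - 1)/(-1) = -11*(-1)*3 = -22*(-3/2) = 33)
T/6178 - 41873/49349 = 33/6178 - 41873/49349 = -257062877/304878122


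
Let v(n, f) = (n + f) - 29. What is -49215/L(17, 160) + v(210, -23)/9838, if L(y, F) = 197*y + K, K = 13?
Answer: -241822987/16537678 ≈ -14.623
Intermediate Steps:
v(n, f) = -29 + f + n (v(n, f) = (f + n) - 29 = -29 + f + n)
L(y, F) = 13 + 197*y (L(y, F) = 197*y + 13 = 13 + 197*y)
-49215/L(17, 160) + v(210, -23)/9838 = -49215/(13 + 197*17) + (-29 - 23 + 210)/9838 = -49215/(13 + 3349) + 158*(1/9838) = -49215/3362 + 79/4919 = -241822987/16537678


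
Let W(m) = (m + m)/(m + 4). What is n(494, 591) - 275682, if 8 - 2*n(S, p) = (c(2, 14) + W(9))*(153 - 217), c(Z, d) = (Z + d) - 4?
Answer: -3578246/13 ≈ -2.7525e+5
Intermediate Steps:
W(m) = 2*m/(4 + m) (W(m) = (2*m)/(4 + m) = 2*m/(4 + m))
c(Z, d) = -4 + Z + d
n(S, p) = 5620/13 (n(S, p) = 4 - ((-4 + 2 + 14) + 2*9/(4 + 9))*(153 - 217)/2 = 4 - (12 + 2*9/13)*(-64)/2 = 4 - (12 + 2*9*(1/13))*(-64)/2 = 4 - (12 + 18/13)*(-64)/2 = 4 - 87*(-64)/13 = 4 - 1/2*(-11136/13) = 4 + 5568/13 = 5620/13)
n(494, 591) - 275682 = 5620/13 - 275682 = -3578246/13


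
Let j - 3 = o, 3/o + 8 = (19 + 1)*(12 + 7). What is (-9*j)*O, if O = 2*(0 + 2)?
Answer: -3357/31 ≈ -108.29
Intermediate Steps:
o = 1/124 (o = 3/(-8 + (19 + 1)*(12 + 7)) = 3/(-8 + 20*19) = 3/(-8 + 380) = 3/372 = 3*(1/372) = 1/124 ≈ 0.0080645)
O = 4 (O = 2*2 = 4)
j = 373/124 (j = 3 + 1/124 = 373/124 ≈ 3.0081)
(-9*j)*O = -9*373/124*4 = -3357/124*4 = -3357/31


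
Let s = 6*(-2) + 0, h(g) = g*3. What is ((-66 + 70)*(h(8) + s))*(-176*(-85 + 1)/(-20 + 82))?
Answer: 354816/31 ≈ 11446.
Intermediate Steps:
h(g) = 3*g
s = -12 (s = -12 + 0 = -12)
((-66 + 70)*(h(8) + s))*(-176*(-85 + 1)/(-20 + 82)) = ((-66 + 70)*(3*8 - 12))*(-176*(-85 + 1)/(-20 + 82)) = (4*(24 - 12))*(-(-14784)/62) = (4*12)*(-(-14784)/62) = 48*(-176*(-42/31)) = 48*(7392/31) = 354816/31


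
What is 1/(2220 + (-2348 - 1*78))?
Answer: -1/206 ≈ -0.0048544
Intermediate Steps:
1/(2220 + (-2348 - 1*78)) = 1/(2220 + (-2348 - 78)) = 1/(2220 - 2426) = 1/(-206) = -1/206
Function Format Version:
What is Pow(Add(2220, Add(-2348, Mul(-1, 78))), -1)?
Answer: Rational(-1, 206) ≈ -0.0048544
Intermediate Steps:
Pow(Add(2220, Add(-2348, Mul(-1, 78))), -1) = Pow(Add(2220, Add(-2348, -78)), -1) = Pow(Add(2220, -2426), -1) = Pow(-206, -1) = Rational(-1, 206)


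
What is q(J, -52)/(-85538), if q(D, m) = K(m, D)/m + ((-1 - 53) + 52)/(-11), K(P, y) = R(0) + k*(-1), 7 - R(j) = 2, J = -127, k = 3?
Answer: -41/24463868 ≈ -1.6759e-6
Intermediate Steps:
R(j) = 5 (R(j) = 7 - 1*2 = 7 - 2 = 5)
K(P, y) = 2 (K(P, y) = 5 + 3*(-1) = 5 - 3 = 2)
q(D, m) = 2/11 + 2/m (q(D, m) = 2/m + ((-1 - 53) + 52)/(-11) = 2/m + (-54 + 52)*(-1/11) = 2/m - 2*(-1/11) = 2/m + 2/11 = 2/11 + 2/m)
q(J, -52)/(-85538) = (2/11 + 2/(-52))/(-85538) = (2/11 + 2*(-1/52))*(-1/85538) = (2/11 - 1/26)*(-1/85538) = (41/286)*(-1/85538) = -41/24463868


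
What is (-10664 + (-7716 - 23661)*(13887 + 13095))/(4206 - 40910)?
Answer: 423312439/18352 ≈ 23066.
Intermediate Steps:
(-10664 + (-7716 - 23661)*(13887 + 13095))/(4206 - 40910) = (-10664 - 31377*26982)/(-36704) = (-10664 - 846614214)*(-1/36704) = -846624878*(-1/36704) = 423312439/18352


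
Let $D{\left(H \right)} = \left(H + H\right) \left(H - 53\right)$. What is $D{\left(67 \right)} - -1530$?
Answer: $3406$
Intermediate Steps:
$D{\left(H \right)} = 2 H \left(-53 + H\right)$
$D{\left(67 \right)} - -1530 = 2 \cdot 67 \left(-53 + 67\right) - -1530 = 2 \cdot 67 \cdot 14 + 1530 = 1876 + 1530 = 3406$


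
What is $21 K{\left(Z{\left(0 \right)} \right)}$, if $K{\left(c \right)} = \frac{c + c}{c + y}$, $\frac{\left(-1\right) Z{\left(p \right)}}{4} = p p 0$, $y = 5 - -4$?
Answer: $0$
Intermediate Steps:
$y = 9$ ($y = 5 + 4 = 9$)
$Z{\left(p \right)} = 0$ ($Z{\left(p \right)} = - 4 p p 0 = - 4 p^{2} \cdot 0 = \left(-4\right) 0 = 0$)
$K{\left(c \right)} = \frac{2 c}{9 + c}$ ($K{\left(c \right)} = \frac{c + c}{c + 9} = \frac{2 c}{9 + c}$)
$21 K{\left(Z{\left(0 \right)} \right)} = 21 \cdot 2 \cdot 0 \frac{1}{9 + 0} = 21 \cdot 2 \cdot 0 \cdot \frac{1}{9} = 21 \cdot 0 = 0$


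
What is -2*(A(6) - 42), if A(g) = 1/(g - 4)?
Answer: 83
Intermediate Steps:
A(g) = 1/(-4 + g)
-2*(A(6) - 42) = -2*(1/(-4 + 6) - 42) = -2*(1/2 - 42) = -2*(-83/2) = 83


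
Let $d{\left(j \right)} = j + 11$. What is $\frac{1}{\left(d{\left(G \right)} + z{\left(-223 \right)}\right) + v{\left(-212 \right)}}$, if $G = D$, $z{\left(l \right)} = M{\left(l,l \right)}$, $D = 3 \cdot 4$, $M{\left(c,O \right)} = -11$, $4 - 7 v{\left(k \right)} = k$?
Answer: $\frac{7}{300} \approx 0.023333$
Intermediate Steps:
$v{\left(k \right)} = \frac{4}{7} - \frac{k}{7}$
$D = 12$
$z{\left(l \right)} = -11$
$G = 12$
$d{\left(j \right)} = 11 + j$
$\frac{1}{\left(d{\left(G \right)} + z{\left(-223 \right)}\right) + v{\left(-212 \right)}} = \frac{1}{\left(\left(11 + 12\right) - 11\right) + \left(\frac{4}{7} - - \frac{212}{7}\right)} = \frac{1}{\left(23 - 11\right) + \left(\frac{4}{7} + \frac{212}{7}\right)} = \frac{1}{12 + \frac{216}{7}} = \frac{1}{\frac{300}{7}} = \frac{7}{300}$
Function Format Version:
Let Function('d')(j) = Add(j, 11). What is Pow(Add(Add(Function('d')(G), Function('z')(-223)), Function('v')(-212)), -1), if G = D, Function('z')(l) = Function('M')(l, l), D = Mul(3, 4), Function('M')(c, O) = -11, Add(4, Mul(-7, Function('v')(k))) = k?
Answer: Rational(7, 300) ≈ 0.023333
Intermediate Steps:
Function('v')(k) = Add(Rational(4, 7), Mul(Rational(-1, 7), k))
D = 12
Function('z')(l) = -11
G = 12
Function('d')(j) = Add(11, j)
Pow(Add(Add(Function('d')(G), Function('z')(-223)), Function('v')(-212)), -1) = Pow(Add(Add(Add(11, 12), -11), Add(Rational(4, 7), Mul(Rational(-1, 7), -212))), -1) = Pow(Add(Add(23, -11), Add(Rational(4, 7), Rational(212, 7))), -1) = Pow(Add(12, Rational(216, 7)), -1) = Pow(Rational(300, 7), -1) = Rational(7, 300)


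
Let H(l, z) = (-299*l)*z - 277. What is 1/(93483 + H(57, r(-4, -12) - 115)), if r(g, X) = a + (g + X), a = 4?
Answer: 1/2257667 ≈ 4.4294e-7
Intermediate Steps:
r(g, X) = 4 + X + g (r(g, X) = 4 + (g + X) = 4 + (X + g) = 4 + X + g)
H(l, z) = -277 - 299*l*z (H(l, z) = -299*l*z - 277 = -277 - 299*l*z)
1/(93483 + H(57, r(-4, -12) - 115)) = 1/(93483 + (-277 - 299*57*((4 - 12 - 4) - 115))) = 1/(93483 + (-277 - 299*57*(-12 - 115))) = 1/(93483 + (-277 - 299*57*(-127))) = 1/(93483 + (-277 + 2164461)) = 1/(93483 + 2164184) = 1/2257667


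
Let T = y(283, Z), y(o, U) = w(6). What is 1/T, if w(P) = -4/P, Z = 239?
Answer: -3/2 ≈ -1.5000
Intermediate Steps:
y(o, U) = -⅔ (y(o, U) = -4/6 = -4*⅙ = -⅔)
T = -⅔ ≈ -0.66667
1/T = 1/(-⅔) = -3/2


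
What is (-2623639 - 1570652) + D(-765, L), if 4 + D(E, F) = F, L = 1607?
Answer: -4192688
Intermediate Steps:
D(E, F) = -4 + F
(-2623639 - 1570652) + D(-765, L) = (-2623639 - 1570652) + (-4 + 1607) = -4194291 + 1603 = -4192688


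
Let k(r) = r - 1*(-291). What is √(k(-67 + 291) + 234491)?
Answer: √235006 ≈ 484.77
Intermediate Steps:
k(r) = 291 + r (k(r) = r + 291 = 291 + r)
√(k(-67 + 291) + 234491) = √((291 + (-67 + 291)) + 234491) = √((291 + 224) + 234491) = √(515 + 234491) = √235006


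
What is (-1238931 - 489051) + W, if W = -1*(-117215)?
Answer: -1610767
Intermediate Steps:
W = 117215
(-1238931 - 489051) + W = (-1238931 - 489051) + 117215 = -1727982 + 117215 = -1610767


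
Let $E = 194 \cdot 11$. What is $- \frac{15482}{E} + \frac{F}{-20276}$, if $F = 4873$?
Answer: $- \frac{162156007}{21634492} \approx -7.4953$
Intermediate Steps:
$E = 2134$
$- \frac{15482}{E} + \frac{F}{-20276} = - \frac{15482}{2134} + \frac{4873}{-20276} = \left(-15482\right) \frac{1}{2134} + 4873 \left(- \frac{1}{20276}\right) = - \frac{7741}{1067} - \frac{4873}{20276} = - \frac{162156007}{21634492}$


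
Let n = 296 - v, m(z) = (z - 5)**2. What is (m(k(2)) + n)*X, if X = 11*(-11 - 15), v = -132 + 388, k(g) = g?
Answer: -14014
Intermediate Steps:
m(z) = (-5 + z)**2
v = 256
X = -286 (X = 11*(-26) = -286)
n = 40 (n = 296 - 1*256 = 296 - 256 = 40)
(m(k(2)) + n)*X = ((-5 + 2)**2 + 40)*(-286) = ((-3)**2 + 40)*(-286) = (9 + 40)*(-286) = 49*(-286) = -14014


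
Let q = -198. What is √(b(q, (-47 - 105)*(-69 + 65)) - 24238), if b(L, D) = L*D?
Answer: I*√144622 ≈ 380.29*I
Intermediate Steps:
b(L, D) = D*L
√(b(q, (-47 - 105)*(-69 + 65)) - 24238) = √(((-47 - 105)*(-69 + 65))*(-198) - 24238) = √(-152*(-4)*(-198) - 24238) = √(608*(-198) - 24238) = √(-120384 - 24238) = √(-144622) = I*√144622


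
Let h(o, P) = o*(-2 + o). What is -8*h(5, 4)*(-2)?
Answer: 240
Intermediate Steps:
-8*h(5, 4)*(-2) = -40*(-2 + 5)*(-2) = -40*3*(-2) = -8*15*(-2) = -120*(-2) = 240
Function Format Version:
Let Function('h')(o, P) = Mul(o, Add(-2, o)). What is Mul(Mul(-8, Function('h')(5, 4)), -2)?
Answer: 240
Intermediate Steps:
Mul(Mul(-8, Function('h')(5, 4)), -2) = Mul(Mul(-8, Mul(5, Add(-2, 5))), -2) = Mul(Mul(-8, Mul(5, 3)), -2) = Mul(Mul(-8, 15), -2) = Mul(-120, -2) = 240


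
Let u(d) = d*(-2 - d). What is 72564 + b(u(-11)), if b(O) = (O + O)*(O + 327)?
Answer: 27420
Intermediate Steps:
b(O) = 2*O*(327 + O) (b(O) = (2*O)*(327 + O) = 2*O*(327 + O))
72564 + b(u(-11)) = 72564 + 2*(-1*(-11)*(2 - 11))*(327 - 1*(-11)*(2 - 11)) = 72564 + 2*(-1*(-11)*(-9))*(327 - 1*(-11)*(-9)) = 72564 + 2*(-99)*(327 - 99) = 72564 + 2*(-99)*228 = 72564 - 45144 = 27420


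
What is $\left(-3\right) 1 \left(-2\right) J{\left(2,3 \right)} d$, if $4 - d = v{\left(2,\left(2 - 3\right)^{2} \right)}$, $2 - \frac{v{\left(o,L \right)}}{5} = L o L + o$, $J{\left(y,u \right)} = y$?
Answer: $168$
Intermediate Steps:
$v{\left(o,L \right)} = 10 - 5 o - 5 o L^{2}$ ($v{\left(o,L \right)} = 10 - 5 \left(L o L + o\right) = 10 - 5 \left(o L^{2} + o\right) = 10 - 5 \left(o + o L^{2}\right) = 10 - \left(5 o + 5 o L^{2}\right) = 10 - 5 o - 5 o L^{2}$)
$d = 14$ ($d = 4 - \left(10 - 10 - 10 \left(\left(2 - 3\right)^{2}\right)^{2}\right) = 4 - \left(10 - 10 - 10 \left(\left(-1\right)^{2}\right)^{2}\right) = 4 - \left(10 - 10 - 10 \cdot 1^{2}\right) = 4 - \left(10 - 10 - 10 \cdot 1\right) = 4 - \left(10 - 10 - 10\right) = 4 - -10 = 4 + 10 = 14$)
$\left(-3\right) 1 \left(-2\right) J{\left(2,3 \right)} d = \left(-3\right) 1 \left(-2\right) 2 \cdot 14 = \left(-3\right) \left(-2\right) 2 \cdot 14 = 6 \cdot 2 \cdot 14 = 12 \cdot 14 = 168$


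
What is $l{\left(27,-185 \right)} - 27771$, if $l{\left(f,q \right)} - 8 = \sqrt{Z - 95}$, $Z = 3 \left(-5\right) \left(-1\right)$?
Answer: $-27763 + 4 i \sqrt{5} \approx -27763.0 + 8.9443 i$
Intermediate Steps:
$Z = 15$ ($Z = \left(-15\right) \left(-1\right) = 15$)
$l{\left(f,q \right)} = 8 + 4 i \sqrt{5}$ ($l{\left(f,q \right)} = 8 + \sqrt{15 - 95} = 8 + \sqrt{-80} = 8 + 4 i \sqrt{5}$)
$l{\left(27,-185 \right)} - 27771 = \left(8 + 4 i \sqrt{5}\right) - 27771 = -27763 + 4 i \sqrt{5}$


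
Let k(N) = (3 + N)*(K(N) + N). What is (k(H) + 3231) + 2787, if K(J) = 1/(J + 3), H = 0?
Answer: 6019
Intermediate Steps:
K(J) = 1/(3 + J)
k(N) = (3 + N)*(N + 1/(3 + N)) (k(N) = (3 + N)*(1/(3 + N) + N) = (3 + N)*(N + 1/(3 + N)))
(k(H) + 3231) + 2787 = ((1 + 0**2 + 3*0) + 3231) + 2787 = ((1 + 0 + 0) + 3231) + 2787 = (1 + 3231) + 2787 = 3232 + 2787 = 6019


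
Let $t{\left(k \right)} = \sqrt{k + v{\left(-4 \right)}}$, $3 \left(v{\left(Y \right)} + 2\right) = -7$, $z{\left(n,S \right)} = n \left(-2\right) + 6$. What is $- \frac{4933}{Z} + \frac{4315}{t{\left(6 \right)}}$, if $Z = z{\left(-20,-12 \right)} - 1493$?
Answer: $\frac{4933}{1447} + 863 \sqrt{15} \approx 3345.8$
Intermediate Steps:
$z{\left(n,S \right)} = 6 - 2 n$ ($z{\left(n,S \right)} = - 2 n + 6 = 6 - 2 n$)
$Z = -1447$ ($Z = \left(6 - -40\right) - 1493 = \left(6 + 40\right) - 1493 = 46 - 1493 = -1447$)
$v{\left(Y \right)} = - \frac{13}{3}$ ($v{\left(Y \right)} = -2 + \frac{1}{3} \left(-7\right) = -2 - \frac{7}{3} = - \frac{13}{3}$)
$t{\left(k \right)} = \sqrt{- \frac{13}{3} + k}$ ($t{\left(k \right)} = \sqrt{k - \frac{13}{3}} = \sqrt{- \frac{13}{3} + k}$)
$- \frac{4933}{Z} + \frac{4315}{t{\left(6 \right)}} = - \frac{4933}{-1447} + \frac{4315}{\frac{1}{3} \sqrt{-39 + 9 \cdot 6}} = \left(-4933\right) \left(- \frac{1}{1447}\right) + \frac{4315}{\frac{1}{3} \sqrt{-39 + 54}} = \frac{4933}{1447} + \frac{4315}{\frac{1}{3} \sqrt{15}} = \frac{4933}{1447} + 4315 \frac{\sqrt{15}}{5} = \frac{4933}{1447} + 863 \sqrt{15}$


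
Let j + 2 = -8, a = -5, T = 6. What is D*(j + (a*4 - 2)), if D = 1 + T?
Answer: -224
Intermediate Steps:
D = 7 (D = 1 + 6 = 7)
j = -10 (j = -2 - 8 = -10)
D*(j + (a*4 - 2)) = 7*(-10 + (-5*4 - 2)) = 7*(-10 + (-20 - 2)) = 7*(-10 - 22) = 7*(-32) = -224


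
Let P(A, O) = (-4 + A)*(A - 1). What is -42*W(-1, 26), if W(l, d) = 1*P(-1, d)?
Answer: -420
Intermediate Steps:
P(A, O) = (-1 + A)*(-4 + A) (P(A, O) = (-4 + A)*(-1 + A) = (-1 + A)*(-4 + A))
W(l, d) = 10 (W(l, d) = 1*(4 + (-1)**2 - 5*(-1)) = 1*(4 + 1 + 5) = 1*10 = 10)
-42*W(-1, 26) = -42*10 = -420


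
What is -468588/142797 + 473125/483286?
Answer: -52967063181/23003930314 ≈ -2.3025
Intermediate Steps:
-468588/142797 + 473125/483286 = -468588*1/142797 + 473125*(1/483286) = -156196/47599 + 473125/483286 = -52967063181/23003930314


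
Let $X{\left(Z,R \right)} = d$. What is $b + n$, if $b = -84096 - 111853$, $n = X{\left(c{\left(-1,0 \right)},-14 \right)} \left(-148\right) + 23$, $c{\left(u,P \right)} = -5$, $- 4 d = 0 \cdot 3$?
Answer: $-195926$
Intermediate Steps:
$d = 0$ ($d = - \frac{0 \cdot 3}{4} = \left(- \frac{1}{4}\right) 0 = 0$)
$X{\left(Z,R \right)} = 0$
$n = 23$ ($n = 0 \left(-148\right) + 23 = 0 + 23 = 23$)
$b = -195949$ ($b = -84096 - 111853 = -195949$)
$b + n = -195949 + 23 = -195926$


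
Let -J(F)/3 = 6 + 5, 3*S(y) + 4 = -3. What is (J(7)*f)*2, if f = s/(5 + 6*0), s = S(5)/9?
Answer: 154/45 ≈ 3.4222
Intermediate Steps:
S(y) = -7/3 (S(y) = -4/3 + (⅓)*(-3) = -4/3 - 1 = -7/3)
s = -7/27 (s = -7/3/9 = -7/3*⅑ = -7/27 ≈ -0.25926)
f = -7/135 (f = -7/(27*(5 + 6*0)) = -7/(27*(5 + 0)) = -7/27/5 = -7/27*⅕ = -7/135 ≈ -0.051852)
J(F) = -33 (J(F) = -3*(6 + 5) = -3*11 = -33)
(J(7)*f)*2 = -33*(-7/135)*2 = (77/45)*2 = 154/45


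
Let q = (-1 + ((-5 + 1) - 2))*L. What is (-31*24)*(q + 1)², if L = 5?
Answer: -860064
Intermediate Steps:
q = -35 (q = (-1 + ((-5 + 1) - 2))*5 = (-1 + (-4 - 2))*5 = (-1 - 6)*5 = -7*5 = -35)
(-31*24)*(q + 1)² = (-31*24)*(-35 + 1)² = -744*(-34)² = -744*1156 = -860064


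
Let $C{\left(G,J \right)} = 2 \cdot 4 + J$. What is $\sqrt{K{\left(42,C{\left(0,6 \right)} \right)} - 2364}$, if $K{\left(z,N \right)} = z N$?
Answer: $4 i \sqrt{111} \approx 42.143 i$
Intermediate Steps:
$C{\left(G,J \right)} = 8 + J$
$K{\left(z,N \right)} = N z$
$\sqrt{K{\left(42,C{\left(0,6 \right)} \right)} - 2364} = \sqrt{\left(8 + 6\right) 42 - 2364} = \sqrt{14 \cdot 42 - 2364} = \sqrt{588 - 2364} = \sqrt{-1776} = 4 i \sqrt{111}$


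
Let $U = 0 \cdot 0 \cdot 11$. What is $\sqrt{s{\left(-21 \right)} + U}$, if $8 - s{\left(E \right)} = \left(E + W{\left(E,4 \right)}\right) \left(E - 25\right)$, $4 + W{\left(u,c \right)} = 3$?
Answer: $2 i \sqrt{251} \approx 31.686 i$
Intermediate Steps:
$W{\left(u,c \right)} = -1$ ($W{\left(u,c \right)} = -4 + 3 = -1$)
$U = 0$ ($U = 0 \cdot 11 = 0$)
$s{\left(E \right)} = 8 - \left(-1 + E\right) \left(-25 + E\right)$ ($s{\left(E \right)} = 8 - \left(E - 1\right) \left(E - 25\right) = 8 - \left(-1 + E\right) \left(-25 + E\right)$)
$\sqrt{s{\left(-21 \right)} + U} = \sqrt{\left(-17 - \left(-21\right)^{2} + 26 \left(-21\right)\right) + 0} = \sqrt{\left(-17 - 441 - 546\right) + 0} = \sqrt{-1004 + 0} = \sqrt{-1004} = 2 i \sqrt{251}$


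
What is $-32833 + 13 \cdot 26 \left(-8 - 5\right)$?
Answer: $-37227$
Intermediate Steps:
$-32833 + 13 \cdot 26 \left(-8 - 5\right) = -32833 + 338 \left(-8 - 5\right) = -32833 + 338 \left(-13\right) = -32833 - 4394 = -37227$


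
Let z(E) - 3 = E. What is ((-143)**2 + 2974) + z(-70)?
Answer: 23356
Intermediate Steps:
z(E) = 3 + E
((-143)**2 + 2974) + z(-70) = ((-143)**2 + 2974) + (3 - 70) = (20449 + 2974) - 67 = 23423 - 67 = 23356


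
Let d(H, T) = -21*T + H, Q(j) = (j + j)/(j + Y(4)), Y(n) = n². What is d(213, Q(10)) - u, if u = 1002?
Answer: -10467/13 ≈ -805.15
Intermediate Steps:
Q(j) = 2*j/(16 + j) (Q(j) = (j + j)/(j + 4²) = (2*j)/(j + 16) = (2*j)/(16 + j) = 2*j/(16 + j))
d(H, T) = H - 21*T
d(213, Q(10)) - u = (213 - 42*10/(16 + 10)) - 1*1002 = (213 - 42*10/26) - 1002 = (213 - 21*10/13) - 1002 = (213 - 210/13) - 1002 = 2559/13 - 1002 = -10467/13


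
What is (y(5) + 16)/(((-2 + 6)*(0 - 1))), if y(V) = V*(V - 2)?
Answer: -31/4 ≈ -7.7500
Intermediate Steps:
y(V) = V*(-2 + V)
(y(5) + 16)/(((-2 + 6)*(0 - 1))) = (5*(-2 + 5) + 16)/(((-2 + 6)*(0 - 1))) = (5*3 + 16)/((4*(-1))) = (15 + 16)/(-4) = 31*(-¼) = -31/4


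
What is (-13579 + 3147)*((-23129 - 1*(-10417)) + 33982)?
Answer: -221888640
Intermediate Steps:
(-13579 + 3147)*((-23129 - 1*(-10417)) + 33982) = -10432*((-23129 + 10417) + 33982) = -10432*(-12712 + 33982) = -10432*21270 = -221888640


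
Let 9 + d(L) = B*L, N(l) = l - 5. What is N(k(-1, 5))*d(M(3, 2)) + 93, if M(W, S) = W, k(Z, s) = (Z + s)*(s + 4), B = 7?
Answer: 465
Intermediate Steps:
k(Z, s) = (4 + s)*(Z + s) (k(Z, s) = (Z + s)*(4 + s) = (4 + s)*(Z + s))
N(l) = -5 + l
d(L) = -9 + 7*L
N(k(-1, 5))*d(M(3, 2)) + 93 = (-5 + (5² + 4*(-1) + 4*5 - 1*5))*(-9 + 7*3) + 93 = (-5 + (25 - 4 + 20 - 5))*(-9 + 21) + 93 = (-5 + 36)*12 + 93 = 31*12 + 93 = 372 + 93 = 465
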